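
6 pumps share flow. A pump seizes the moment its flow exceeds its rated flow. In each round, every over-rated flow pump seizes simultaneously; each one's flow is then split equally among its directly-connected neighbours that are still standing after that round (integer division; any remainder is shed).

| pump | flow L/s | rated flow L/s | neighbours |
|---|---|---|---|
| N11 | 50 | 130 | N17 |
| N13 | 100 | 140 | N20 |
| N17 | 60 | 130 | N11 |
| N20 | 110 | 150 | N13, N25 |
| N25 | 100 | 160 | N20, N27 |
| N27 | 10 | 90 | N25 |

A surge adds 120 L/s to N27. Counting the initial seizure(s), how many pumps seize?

4

Round 1 — N27 at 130 > 90. N27 seizes.
  N27 sheds 130 L/s to N25: 130 each.
    N25: 100+130 = 230 > 160
Round 2 — N25 seizes.
  N25 sheds 230 L/s to N20: 230 each.
    N20: 110+230 = 340 > 150
Round 3 — N20 seizes.
  N20 sheds 340 L/s to N13: 340 each.
    N13: 100+340 = 440 > 140
Round 4 — N13 seizes.
  N13 sheds 440 L/s: no online neighbours, lost.
No further seizures.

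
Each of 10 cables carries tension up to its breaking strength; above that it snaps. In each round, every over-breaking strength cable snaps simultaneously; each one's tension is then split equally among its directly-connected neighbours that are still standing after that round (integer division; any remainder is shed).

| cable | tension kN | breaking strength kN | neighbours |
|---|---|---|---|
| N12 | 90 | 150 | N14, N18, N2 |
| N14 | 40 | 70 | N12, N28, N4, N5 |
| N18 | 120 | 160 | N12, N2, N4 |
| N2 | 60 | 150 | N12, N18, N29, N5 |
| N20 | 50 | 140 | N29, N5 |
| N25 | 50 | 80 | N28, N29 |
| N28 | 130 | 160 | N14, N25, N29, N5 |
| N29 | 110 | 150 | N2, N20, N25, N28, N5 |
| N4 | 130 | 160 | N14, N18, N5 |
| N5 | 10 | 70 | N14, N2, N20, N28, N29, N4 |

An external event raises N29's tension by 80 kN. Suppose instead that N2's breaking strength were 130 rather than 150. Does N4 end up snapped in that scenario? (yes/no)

yes

With N2's breaking strength at 130:
Round 1 — N29 at 190 > 150. N29 snaps.
  N29 sheds 190 kN to N2, N20, N25, N28, N5: 38 each.
    N2: 60+38 = 98 ≤ 130
    N20: 50+38 = 88 ≤ 140
    N25: 50+38 = 88 > 80
    N28: 130+38 = 168 > 160
    N5: 10+38 = 48 ≤ 70
Round 2 — N25, N28 snap.
  N25 sheds 88 kN: no online neighbours, lost.
  N28 sheds 168 kN to N14, N5: 84 each.
    N14: 40+84 = 124 > 70
    N5: 48+84 = 132 > 70
Round 3 — N14, N5 snap.
  N14 sheds 124 kN to N12, N4: 62 each.
    N12: 90+62 = 152 > 150
    N4: 130+62 = 192 > 160
  N5 sheds 132 kN to N2, N20, N4: 44 each.
    N2: 98+44 = 142 > 130
    N20: 88+44 = 132 ≤ 140
    N4: 192+44 = 236 > 160
Round 4 — N12, N2, N4 snap.
  N12 sheds 152 kN to N18: 152 each.
    N18: 120+152 = 272 > 160
  N2 sheds 142 kN to N18: 142 each.
    N18: 272+142 = 414 > 160
  N4 sheds 236 kN to N18: 236 each.
    N18: 414+236 = 650 > 160
Round 5 — N18 snaps.
  N18 sheds 650 kN: no online neighbours, lost.
No further breaks.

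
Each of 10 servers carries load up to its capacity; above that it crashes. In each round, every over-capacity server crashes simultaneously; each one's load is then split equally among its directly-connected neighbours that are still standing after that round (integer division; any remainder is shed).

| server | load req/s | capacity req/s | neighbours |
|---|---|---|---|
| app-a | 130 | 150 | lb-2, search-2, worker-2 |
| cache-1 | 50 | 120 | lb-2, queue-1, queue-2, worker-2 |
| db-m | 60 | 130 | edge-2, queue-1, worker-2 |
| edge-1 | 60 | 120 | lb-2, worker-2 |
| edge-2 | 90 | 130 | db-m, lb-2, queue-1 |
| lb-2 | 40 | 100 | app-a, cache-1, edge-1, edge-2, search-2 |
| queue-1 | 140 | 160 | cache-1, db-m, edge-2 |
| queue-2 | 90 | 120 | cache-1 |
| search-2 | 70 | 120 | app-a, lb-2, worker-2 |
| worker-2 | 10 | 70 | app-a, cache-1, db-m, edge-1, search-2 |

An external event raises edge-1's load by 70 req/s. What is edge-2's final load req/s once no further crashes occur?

116

Round 1 — edge-1 at 130 > 120. edge-1 crashes.
  edge-1 sheds 130 req/s to lb-2, worker-2: 65 each.
    lb-2: 40+65 = 105 > 100
    worker-2: 10+65 = 75 > 70
Round 2 — lb-2, worker-2 crash.
  lb-2 sheds 105 req/s to app-a, cache-1, edge-2, search-2: 26 each (1 lost).
    app-a: 130+26 = 156 > 150
    cache-1: 50+26 = 76 ≤ 120
    edge-2: 90+26 = 116 ≤ 130
    search-2: 70+26 = 96 ≤ 120
  worker-2 sheds 75 req/s to app-a, cache-1, db-m, search-2: 18 each (3 lost).
    app-a: 156+18 = 174 > 150
    cache-1: 76+18 = 94 ≤ 120
    db-m: 60+18 = 78 ≤ 130
    search-2: 96+18 = 114 ≤ 120
Round 3 — app-a crashes.
  app-a sheds 174 req/s to search-2: 174 each.
    search-2: 114+174 = 288 > 120
Round 4 — search-2 crashes.
  search-2 sheds 288 req/s: no online neighbours, lost.
No further crashes.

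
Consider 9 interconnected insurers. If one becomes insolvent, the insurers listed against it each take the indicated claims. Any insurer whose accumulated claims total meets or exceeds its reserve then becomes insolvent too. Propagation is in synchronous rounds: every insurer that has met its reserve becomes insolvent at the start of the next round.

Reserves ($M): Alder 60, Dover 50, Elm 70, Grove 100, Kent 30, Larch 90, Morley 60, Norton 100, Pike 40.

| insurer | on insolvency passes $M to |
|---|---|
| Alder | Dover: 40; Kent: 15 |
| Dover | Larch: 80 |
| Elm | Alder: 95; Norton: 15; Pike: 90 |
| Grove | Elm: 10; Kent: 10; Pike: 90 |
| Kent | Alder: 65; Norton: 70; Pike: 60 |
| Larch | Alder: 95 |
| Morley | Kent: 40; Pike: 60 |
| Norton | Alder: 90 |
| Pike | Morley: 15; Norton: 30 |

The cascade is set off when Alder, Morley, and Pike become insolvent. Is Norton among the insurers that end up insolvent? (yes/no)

yes

Round 1 — Alder, Morley, Pike become insolvent (initial).
  Dover: +40 → 40 < 50
  Kent: +15+40 → 55 ≥ 30
  Norton: +30 → 30 < 100
Round 2 — Kent becomes insolvent.
  Norton: +70 → 100 ≥ 100
Round 3 — Norton becomes insolvent.
No further insolvencies.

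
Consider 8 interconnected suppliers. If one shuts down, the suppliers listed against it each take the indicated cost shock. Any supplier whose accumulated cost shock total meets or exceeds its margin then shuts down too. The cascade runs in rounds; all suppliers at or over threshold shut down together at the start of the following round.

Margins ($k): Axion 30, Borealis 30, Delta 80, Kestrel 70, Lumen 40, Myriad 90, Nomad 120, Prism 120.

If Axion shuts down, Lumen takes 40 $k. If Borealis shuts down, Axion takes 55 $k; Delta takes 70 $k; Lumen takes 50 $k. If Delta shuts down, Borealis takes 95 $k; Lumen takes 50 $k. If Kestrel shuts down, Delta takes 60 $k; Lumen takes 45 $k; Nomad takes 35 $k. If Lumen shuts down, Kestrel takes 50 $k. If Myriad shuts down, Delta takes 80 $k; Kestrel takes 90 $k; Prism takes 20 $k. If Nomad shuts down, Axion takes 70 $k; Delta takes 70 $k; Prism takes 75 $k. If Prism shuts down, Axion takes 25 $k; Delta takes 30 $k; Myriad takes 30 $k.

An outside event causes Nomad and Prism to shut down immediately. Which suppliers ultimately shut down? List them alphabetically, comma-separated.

Round 1 — Nomad, Prism shut down (initial).
  Axion: +70+25 → 95 ≥ 30
  Delta: +70+30 → 100 ≥ 80
  Myriad: +30 → 30 < 90
Round 2 — Axion, Delta shut down.
  Borealis: +95 → 95 ≥ 30
  Lumen: +40+50 → 90 ≥ 40
Round 3 — Borealis, Lumen shut down.
  Kestrel: +50 → 50 < 70
No further shutdowns.

Axion, Borealis, Delta, Lumen, Nomad, Prism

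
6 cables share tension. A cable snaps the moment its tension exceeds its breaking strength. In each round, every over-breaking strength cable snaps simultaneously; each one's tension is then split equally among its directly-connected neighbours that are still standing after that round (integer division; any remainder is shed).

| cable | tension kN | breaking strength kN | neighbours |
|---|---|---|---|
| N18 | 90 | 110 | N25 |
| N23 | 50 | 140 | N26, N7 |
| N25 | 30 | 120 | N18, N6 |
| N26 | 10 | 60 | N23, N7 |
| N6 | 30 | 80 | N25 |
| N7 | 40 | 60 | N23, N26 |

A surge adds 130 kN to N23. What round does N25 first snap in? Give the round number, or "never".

Round 1 — N23 at 180 > 140. N23 snaps.
  N23 sheds 180 kN to N26, N7: 90 each.
    N26: 10+90 = 100 > 60
    N7: 40+90 = 130 > 60
Round 2 — N26, N7 snap.
  N26 sheds 100 kN: no online neighbours, lost.
  N7 sheds 130 kN: no online neighbours, lost.
No further breaks.

never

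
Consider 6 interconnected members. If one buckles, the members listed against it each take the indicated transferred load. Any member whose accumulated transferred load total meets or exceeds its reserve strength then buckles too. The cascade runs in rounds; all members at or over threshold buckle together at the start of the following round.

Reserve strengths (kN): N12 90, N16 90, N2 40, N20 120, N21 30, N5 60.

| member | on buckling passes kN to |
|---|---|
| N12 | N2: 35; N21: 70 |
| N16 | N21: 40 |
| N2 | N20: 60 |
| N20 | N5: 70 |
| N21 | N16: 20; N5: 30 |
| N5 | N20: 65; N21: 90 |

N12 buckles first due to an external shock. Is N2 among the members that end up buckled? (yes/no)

Round 1 — N12 buckles (initial).
  N2: +35 → 35 < 40
  N21: +70 → 70 ≥ 30
Round 2 — N21 buckles.
  N16: +20 → 20 < 90
  N5: +30 → 30 < 60
No further bucklings.

no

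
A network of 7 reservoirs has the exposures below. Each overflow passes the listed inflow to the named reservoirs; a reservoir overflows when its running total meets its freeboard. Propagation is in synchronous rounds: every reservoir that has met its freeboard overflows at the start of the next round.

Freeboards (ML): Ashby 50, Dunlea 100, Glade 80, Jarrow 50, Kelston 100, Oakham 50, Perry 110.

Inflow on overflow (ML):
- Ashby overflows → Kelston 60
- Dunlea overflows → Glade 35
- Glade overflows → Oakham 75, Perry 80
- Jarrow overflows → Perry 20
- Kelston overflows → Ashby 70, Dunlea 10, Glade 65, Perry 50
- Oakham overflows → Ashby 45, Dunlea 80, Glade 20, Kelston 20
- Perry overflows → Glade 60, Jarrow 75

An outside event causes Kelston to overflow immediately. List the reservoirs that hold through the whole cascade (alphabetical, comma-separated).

Round 1 — Kelston overflows (initial).
  Ashby: +70 → 70 ≥ 50
  Dunlea: +10 → 10 < 100
  Glade: +65 → 65 < 80
  Perry: +50 → 50 < 110
Round 2 — Ashby overflows.
No further overflows.

Dunlea, Glade, Jarrow, Oakham, Perry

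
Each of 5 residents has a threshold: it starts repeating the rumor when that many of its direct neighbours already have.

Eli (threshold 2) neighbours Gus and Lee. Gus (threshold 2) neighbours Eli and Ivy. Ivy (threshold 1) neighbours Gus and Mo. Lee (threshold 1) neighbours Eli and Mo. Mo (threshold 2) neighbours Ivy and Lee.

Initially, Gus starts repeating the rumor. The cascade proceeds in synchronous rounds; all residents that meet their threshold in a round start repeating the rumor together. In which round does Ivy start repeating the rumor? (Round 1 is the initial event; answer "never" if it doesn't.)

2

Round 1 — Gus starts repeating the rumor (initial).
Round 2 — checking thresholds:
  Eli: 1 of 2 neighbours < 2, not yet.
  Ivy: 1 of 2 neighbours ≥ 1, starts repeating the rumor.
Round 3 — no new spreads; cascade stops.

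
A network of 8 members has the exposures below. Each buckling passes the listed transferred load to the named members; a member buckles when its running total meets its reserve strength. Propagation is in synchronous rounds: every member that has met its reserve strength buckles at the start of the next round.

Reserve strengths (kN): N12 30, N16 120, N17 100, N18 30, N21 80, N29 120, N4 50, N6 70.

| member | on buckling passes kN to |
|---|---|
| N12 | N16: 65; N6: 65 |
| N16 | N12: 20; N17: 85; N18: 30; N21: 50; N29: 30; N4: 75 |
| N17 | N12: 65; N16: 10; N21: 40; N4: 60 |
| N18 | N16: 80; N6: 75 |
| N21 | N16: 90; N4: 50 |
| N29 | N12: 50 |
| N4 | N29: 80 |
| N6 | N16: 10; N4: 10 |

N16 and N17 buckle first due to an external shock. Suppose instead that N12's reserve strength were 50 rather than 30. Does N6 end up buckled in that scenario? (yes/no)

yes

With N12's reserve strength at 50:
Round 1 — N16, N17 buckle (initial).
  N12: +20+65 → 85 ≥ 50
  N18: +30 → 30 ≥ 30
  N21: +50+40 → 90 ≥ 80
  N29: +30 → 30 < 120
  N4: +75+60 → 135 ≥ 50
Round 2 — N12, N18, N21, N4 buckle.
  N29: +80 → 110 < 120
  N6: +65+75 → 140 ≥ 70
Round 3 — N6 buckles.
No further bucklings.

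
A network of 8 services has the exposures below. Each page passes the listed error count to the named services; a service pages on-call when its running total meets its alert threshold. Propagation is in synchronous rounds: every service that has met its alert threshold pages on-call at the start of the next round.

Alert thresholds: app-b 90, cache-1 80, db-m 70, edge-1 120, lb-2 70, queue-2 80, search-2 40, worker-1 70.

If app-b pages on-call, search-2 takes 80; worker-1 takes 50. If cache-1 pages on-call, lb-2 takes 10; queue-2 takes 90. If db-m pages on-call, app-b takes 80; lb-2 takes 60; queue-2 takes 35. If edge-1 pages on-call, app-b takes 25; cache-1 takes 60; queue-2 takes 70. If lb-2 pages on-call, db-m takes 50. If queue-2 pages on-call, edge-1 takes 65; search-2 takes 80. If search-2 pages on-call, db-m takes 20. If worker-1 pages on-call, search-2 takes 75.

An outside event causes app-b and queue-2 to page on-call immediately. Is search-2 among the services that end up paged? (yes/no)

yes

Round 1 — app-b, queue-2 page on-call (initial).
  edge-1: +65 → 65 < 120
  search-2: +80+80 → 160 ≥ 40
  worker-1: +50 → 50 < 70
Round 2 — search-2 pages on-call.
  db-m: +20 → 20 < 70
No further pages.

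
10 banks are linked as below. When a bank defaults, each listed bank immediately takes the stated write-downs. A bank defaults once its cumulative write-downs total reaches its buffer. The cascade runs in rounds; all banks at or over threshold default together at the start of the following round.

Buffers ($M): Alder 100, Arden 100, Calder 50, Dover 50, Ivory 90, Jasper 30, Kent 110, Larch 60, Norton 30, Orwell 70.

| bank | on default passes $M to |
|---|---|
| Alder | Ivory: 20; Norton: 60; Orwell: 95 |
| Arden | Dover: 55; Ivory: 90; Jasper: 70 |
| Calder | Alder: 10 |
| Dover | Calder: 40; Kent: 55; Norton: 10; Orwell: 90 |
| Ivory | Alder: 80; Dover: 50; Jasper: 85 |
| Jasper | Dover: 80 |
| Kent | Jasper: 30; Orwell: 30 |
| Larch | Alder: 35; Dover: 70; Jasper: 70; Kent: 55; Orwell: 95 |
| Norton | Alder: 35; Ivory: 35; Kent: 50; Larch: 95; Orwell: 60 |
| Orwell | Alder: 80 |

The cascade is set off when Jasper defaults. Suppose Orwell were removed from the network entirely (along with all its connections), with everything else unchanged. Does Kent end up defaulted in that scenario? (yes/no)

With Orwell removed:
Round 1 — Jasper defaults (initial).
  Dover: +80 → 80 ≥ 50
Round 2 — Dover defaults.
  Calder: +40 → 40 < 50
  Kent: +55 → 55 < 110
  Norton: +10 → 10 < 30
No further defaults.

no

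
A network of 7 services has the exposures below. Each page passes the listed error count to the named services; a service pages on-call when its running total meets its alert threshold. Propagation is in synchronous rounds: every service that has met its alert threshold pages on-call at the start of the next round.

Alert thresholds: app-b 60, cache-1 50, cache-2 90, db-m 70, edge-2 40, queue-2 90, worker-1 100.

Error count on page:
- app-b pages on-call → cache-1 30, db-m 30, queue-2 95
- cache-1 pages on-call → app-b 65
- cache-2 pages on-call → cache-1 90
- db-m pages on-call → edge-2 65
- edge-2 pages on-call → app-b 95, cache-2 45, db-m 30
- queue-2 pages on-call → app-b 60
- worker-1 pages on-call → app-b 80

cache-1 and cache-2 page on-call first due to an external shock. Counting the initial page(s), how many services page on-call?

4

Round 1 — cache-1, cache-2 page on-call (initial).
  app-b: +65 → 65 ≥ 60
Round 2 — app-b pages on-call.
  db-m: +30 → 30 < 70
  queue-2: +95 → 95 ≥ 90
Round 3 — queue-2 pages on-call.
No further pages.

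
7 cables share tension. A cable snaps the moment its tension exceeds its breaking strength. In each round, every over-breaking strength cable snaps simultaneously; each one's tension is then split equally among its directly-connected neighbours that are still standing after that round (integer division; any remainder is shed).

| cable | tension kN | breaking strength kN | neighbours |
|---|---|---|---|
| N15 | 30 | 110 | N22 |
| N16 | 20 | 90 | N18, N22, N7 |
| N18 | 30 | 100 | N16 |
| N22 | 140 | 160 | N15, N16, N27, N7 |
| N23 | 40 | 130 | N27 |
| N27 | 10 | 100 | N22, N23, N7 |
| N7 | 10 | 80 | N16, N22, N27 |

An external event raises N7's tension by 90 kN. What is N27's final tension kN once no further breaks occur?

100

Round 1 — N7 at 100 > 80. N7 snaps.
  N7 sheds 100 kN to N16, N22, N27: 33 each (1 lost).
    N16: 20+33 = 53 ≤ 90
    N22: 140+33 = 173 > 160
    N27: 10+33 = 43 ≤ 100
Round 2 — N22 snaps.
  N22 sheds 173 kN to N15, N16, N27: 57 each (2 lost).
    N15: 30+57 = 87 ≤ 110
    N16: 53+57 = 110 > 90
    N27: 43+57 = 100 ≤ 100
Round 3 — N16 snaps.
  N16 sheds 110 kN to N18: 110 each.
    N18: 30+110 = 140 > 100
Round 4 — N18 snaps.
  N18 sheds 140 kN: no online neighbours, lost.
No further breaks.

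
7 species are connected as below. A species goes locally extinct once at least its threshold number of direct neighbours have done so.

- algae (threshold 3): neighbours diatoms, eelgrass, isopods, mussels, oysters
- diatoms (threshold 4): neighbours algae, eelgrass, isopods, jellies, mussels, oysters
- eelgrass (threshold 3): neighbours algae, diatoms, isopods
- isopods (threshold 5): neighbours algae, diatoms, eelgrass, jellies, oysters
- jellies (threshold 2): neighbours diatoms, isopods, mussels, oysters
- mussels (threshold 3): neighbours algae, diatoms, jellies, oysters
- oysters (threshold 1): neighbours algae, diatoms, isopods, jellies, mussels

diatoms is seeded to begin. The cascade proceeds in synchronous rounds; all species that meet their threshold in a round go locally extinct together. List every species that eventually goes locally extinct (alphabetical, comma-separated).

algae, diatoms, jellies, mussels, oysters

Round 1 — diatoms goes locally extinct (initial).
Round 2 — checking thresholds:
  algae: 1 of 5 neighbours < 3, not yet.
  eelgrass: 1 of 3 neighbours < 3, not yet.
  isopods: 1 of 5 neighbours < 5, not yet.
  jellies: 1 of 4 neighbours < 2, not yet.
  mussels: 1 of 4 neighbours < 3, not yet.
  oysters: 1 of 5 neighbours ≥ 1, goes locally extinct.
Round 3 — checking thresholds:
  algae: 2 of 5 neighbours < 3, not yet.
  eelgrass: 1 of 3 neighbours < 3, not yet.
  isopods: 2 of 5 neighbours < 5, not yet.
  jellies: 2 of 4 neighbours ≥ 2, goes locally extinct.
  mussels: 2 of 4 neighbours < 3, not yet.
Round 4 — checking thresholds:
  algae: 2 of 5 neighbours < 3, not yet.
  eelgrass: 1 of 3 neighbours < 3, not yet.
  isopods: 3 of 5 neighbours < 5, not yet.
  mussels: 3 of 4 neighbours ≥ 3, goes locally extinct.
Round 5 — checking thresholds:
  algae: 3 of 5 neighbours ≥ 3, goes locally extinct.
  eelgrass: 1 of 3 neighbours < 3, not yet.
  isopods: 3 of 5 neighbours < 5, not yet.
Round 6 — no new extinctions; cascade stops.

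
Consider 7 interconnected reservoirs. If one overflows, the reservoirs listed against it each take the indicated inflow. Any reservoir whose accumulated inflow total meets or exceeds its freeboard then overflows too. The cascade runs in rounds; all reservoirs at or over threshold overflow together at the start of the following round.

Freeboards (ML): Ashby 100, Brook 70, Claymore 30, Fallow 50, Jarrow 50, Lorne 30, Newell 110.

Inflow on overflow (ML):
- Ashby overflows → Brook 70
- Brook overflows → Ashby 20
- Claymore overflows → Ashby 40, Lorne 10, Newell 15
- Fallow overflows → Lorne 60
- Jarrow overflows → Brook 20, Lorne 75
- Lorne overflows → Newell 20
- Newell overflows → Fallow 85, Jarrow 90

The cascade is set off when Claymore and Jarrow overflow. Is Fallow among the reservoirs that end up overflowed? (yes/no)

Round 1 — Claymore, Jarrow overflow (initial).
  Ashby: +40 → 40 < 100
  Brook: +20 → 20 < 70
  Lorne: +10+75 → 85 ≥ 30
  Newell: +15 → 15 < 110
Round 2 — Lorne overflows.
  Newell: +20 → 35 < 110
No further overflows.

no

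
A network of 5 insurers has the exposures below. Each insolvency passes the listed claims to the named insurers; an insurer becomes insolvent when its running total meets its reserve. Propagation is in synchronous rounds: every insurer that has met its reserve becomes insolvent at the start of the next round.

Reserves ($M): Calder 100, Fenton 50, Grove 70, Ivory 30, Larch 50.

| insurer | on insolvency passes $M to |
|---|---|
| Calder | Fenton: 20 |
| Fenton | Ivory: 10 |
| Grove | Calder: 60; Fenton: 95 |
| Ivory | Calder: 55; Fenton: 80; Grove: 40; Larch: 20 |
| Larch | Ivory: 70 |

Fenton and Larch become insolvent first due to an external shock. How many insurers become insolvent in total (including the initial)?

3

Round 1 — Fenton, Larch become insolvent (initial).
  Ivory: +10+70 → 80 ≥ 30
Round 2 — Ivory becomes insolvent.
  Calder: +55 → 55 < 100
  Grove: +40 → 40 < 70
No further insolvencies.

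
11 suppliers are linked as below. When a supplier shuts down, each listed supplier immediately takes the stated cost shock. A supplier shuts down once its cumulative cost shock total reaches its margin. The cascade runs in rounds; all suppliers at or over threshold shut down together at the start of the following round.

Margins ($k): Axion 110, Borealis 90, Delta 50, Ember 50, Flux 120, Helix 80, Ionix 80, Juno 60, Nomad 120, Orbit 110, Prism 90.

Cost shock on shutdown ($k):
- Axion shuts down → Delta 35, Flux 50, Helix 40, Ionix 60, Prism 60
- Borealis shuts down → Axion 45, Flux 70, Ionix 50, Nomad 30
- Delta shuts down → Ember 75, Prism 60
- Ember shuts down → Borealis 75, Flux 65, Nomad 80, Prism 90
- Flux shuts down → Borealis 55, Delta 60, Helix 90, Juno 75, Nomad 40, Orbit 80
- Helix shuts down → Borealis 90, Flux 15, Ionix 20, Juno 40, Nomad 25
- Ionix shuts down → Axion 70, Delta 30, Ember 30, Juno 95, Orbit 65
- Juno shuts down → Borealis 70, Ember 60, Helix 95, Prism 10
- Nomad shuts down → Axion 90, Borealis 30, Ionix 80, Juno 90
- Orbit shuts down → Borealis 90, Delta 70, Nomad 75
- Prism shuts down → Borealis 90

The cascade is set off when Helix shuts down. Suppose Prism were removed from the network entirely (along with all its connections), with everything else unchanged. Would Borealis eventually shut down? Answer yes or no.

With Prism removed:
Round 1 — Helix shuts down (initial).
  Borealis: +90 → 90 ≥ 90
  Flux: +15 → 15 < 120
  Ionix: +20 → 20 < 80
  Juno: +40 → 40 < 60
  Nomad: +25 → 25 < 120
Round 2 — Borealis shuts down.
  Axion: +45 → 45 < 110
  Flux: +70 → 85 < 120
  Ionix: +50 → 70 < 80
  Nomad: +30 → 55 < 120
No further shutdowns.

yes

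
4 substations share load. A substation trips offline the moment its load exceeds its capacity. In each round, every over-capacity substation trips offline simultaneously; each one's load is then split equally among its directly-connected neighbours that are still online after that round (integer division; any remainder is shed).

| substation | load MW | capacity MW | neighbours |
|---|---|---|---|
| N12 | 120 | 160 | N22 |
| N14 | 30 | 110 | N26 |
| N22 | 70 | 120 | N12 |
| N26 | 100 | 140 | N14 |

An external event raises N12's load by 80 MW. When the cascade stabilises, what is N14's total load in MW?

30

Round 1 — N12 at 200 > 160. N12 trips offline.
  N12 sheds 200 MW to N22: 200 each.
    N22: 70+200 = 270 > 120
Round 2 — N22 trips offline.
  N22 sheds 270 MW: no online neighbours, lost.
No further trips.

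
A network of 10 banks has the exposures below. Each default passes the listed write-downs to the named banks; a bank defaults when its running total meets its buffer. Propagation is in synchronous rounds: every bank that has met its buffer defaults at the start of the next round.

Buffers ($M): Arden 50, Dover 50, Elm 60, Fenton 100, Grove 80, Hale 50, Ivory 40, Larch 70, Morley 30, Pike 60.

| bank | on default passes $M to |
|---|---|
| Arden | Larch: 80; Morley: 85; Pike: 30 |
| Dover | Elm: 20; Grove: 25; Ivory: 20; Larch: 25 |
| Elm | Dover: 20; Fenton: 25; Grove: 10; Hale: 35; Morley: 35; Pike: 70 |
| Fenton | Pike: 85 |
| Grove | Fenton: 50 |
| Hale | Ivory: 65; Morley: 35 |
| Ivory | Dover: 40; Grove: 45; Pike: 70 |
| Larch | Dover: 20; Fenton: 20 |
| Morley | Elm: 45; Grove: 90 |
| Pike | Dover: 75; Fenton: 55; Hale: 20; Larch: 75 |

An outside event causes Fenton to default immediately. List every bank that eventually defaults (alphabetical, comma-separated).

Dover, Fenton, Larch, Pike

Round 1 — Fenton defaults (initial).
  Pike: +85 → 85 ≥ 60
Round 2 — Pike defaults.
  Dover: +75 → 75 ≥ 50
  Hale: +20 → 20 < 50
  Larch: +75 → 75 ≥ 70
Round 3 — Dover, Larch default.
  Elm: +20 → 20 < 60
  Grove: +25 → 25 < 80
  Ivory: +20 → 20 < 40
No further defaults.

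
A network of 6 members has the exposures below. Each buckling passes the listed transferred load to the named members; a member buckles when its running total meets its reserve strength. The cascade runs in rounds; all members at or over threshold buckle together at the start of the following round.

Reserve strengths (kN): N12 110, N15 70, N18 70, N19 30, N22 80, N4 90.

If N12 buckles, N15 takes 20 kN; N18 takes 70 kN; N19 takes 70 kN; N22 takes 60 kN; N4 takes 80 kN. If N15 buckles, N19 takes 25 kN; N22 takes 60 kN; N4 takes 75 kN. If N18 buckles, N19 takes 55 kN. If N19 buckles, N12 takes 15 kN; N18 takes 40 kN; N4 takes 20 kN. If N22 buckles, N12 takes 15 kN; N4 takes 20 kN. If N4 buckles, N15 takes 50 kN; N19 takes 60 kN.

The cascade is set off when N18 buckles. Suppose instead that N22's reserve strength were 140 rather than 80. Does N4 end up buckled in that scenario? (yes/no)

With N22's reserve strength at 140:
Round 1 — N18 buckles (initial).
  N19: +55 → 55 ≥ 30
Round 2 — N19 buckles.
  N12: +15 → 15 < 110
  N4: +20 → 20 < 90
No further bucklings.

no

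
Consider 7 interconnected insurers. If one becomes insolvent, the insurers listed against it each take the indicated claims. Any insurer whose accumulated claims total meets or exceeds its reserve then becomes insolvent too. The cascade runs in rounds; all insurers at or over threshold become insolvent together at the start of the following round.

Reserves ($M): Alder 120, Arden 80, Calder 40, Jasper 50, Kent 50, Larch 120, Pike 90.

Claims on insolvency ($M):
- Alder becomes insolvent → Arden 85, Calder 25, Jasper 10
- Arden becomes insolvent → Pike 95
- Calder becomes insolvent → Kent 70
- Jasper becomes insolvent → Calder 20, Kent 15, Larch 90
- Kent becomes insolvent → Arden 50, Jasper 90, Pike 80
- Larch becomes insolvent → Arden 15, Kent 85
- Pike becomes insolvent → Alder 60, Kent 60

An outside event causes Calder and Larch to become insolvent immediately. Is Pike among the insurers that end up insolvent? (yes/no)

Round 1 — Calder, Larch become insolvent (initial).
  Arden: +15 → 15 < 80
  Kent: +70+85 → 155 ≥ 50
Round 2 — Kent becomes insolvent.
  Arden: +50 → 65 < 80
  Jasper: +90 → 90 ≥ 50
  Pike: +80 → 80 < 90
Round 3 — Jasper becomes insolvent.
No further insolvencies.

no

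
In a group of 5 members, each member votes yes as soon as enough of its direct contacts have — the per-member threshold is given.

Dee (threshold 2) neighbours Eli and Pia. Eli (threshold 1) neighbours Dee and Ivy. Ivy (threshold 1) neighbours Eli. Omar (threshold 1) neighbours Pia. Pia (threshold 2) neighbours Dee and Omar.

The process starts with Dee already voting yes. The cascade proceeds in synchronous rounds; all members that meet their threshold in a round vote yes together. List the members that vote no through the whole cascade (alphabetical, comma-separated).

Round 1 — Dee votes yes (initial).
Round 2 — checking thresholds:
  Eli: 1 of 2 neighbours ≥ 1, votes yes.
  Pia: 1 of 2 neighbours < 2, below threshold.
Round 3 — checking thresholds:
  Ivy: 1 of 1 neighbours ≥ 1, votes yes.
  Pia: 1 of 2 neighbours < 2, below threshold.
Round 4 — no new yes votes; cascade stops.

Omar, Pia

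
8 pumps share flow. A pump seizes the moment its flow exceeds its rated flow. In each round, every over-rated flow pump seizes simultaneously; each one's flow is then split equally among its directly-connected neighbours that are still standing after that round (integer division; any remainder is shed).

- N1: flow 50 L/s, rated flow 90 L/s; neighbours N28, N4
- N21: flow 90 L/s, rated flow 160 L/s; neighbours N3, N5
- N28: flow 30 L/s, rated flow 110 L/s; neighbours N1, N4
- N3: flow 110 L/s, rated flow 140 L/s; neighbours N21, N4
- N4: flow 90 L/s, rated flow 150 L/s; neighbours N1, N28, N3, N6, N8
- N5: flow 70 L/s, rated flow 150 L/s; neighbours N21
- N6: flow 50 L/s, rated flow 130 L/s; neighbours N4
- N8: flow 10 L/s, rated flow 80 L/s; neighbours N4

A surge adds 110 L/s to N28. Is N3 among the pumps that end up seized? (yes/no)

yes

Round 1 — N28 at 140 > 110. N28 seizes.
  N28 sheds 140 L/s to N1, N4: 70 each.
    N1: 50+70 = 120 > 90
    N4: 90+70 = 160 > 150
Round 2 — N1, N4 seize.
  N1 sheds 120 L/s: no online neighbours, lost.
  N4 sheds 160 L/s to N3, N6, N8: 53 each (1 lost).
    N3: 110+53 = 163 > 140
    N6: 50+53 = 103 ≤ 130
    N8: 10+53 = 63 ≤ 80
Round 3 — N3 seizes.
  N3 sheds 163 L/s to N21: 163 each.
    N21: 90+163 = 253 > 160
Round 4 — N21 seizes.
  N21 sheds 253 L/s to N5: 253 each.
    N5: 70+253 = 323 > 150
Round 5 — N5 seizes.
  N5 sheds 323 L/s: no online neighbours, lost.
No further seizures.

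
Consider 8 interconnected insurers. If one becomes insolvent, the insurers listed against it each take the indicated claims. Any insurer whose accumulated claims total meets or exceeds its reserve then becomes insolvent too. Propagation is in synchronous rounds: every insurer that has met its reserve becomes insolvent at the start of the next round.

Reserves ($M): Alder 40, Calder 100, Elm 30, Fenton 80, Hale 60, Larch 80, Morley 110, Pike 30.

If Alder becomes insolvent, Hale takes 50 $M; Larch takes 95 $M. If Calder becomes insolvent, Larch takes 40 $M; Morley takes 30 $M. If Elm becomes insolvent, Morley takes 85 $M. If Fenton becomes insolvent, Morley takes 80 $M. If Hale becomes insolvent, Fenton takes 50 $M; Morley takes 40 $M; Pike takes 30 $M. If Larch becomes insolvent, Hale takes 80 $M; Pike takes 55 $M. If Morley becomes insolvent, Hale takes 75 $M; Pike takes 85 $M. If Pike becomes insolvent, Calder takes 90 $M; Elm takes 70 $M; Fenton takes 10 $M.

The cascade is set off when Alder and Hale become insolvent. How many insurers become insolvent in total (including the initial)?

Round 1 — Alder, Hale become insolvent (initial).
  Fenton: +50 → 50 < 80
  Larch: +95 → 95 ≥ 80
  Morley: +40 → 40 < 110
  Pike: +30 → 30 ≥ 30
Round 2 — Larch, Pike become insolvent.
  Calder: +90 → 90 < 100
  Elm: +70 → 70 ≥ 30
  Fenton: +10 → 60 < 80
Round 3 — Elm becomes insolvent.
  Morley: +85 → 125 ≥ 110
Round 4 — Morley becomes insolvent.
No further insolvencies.

6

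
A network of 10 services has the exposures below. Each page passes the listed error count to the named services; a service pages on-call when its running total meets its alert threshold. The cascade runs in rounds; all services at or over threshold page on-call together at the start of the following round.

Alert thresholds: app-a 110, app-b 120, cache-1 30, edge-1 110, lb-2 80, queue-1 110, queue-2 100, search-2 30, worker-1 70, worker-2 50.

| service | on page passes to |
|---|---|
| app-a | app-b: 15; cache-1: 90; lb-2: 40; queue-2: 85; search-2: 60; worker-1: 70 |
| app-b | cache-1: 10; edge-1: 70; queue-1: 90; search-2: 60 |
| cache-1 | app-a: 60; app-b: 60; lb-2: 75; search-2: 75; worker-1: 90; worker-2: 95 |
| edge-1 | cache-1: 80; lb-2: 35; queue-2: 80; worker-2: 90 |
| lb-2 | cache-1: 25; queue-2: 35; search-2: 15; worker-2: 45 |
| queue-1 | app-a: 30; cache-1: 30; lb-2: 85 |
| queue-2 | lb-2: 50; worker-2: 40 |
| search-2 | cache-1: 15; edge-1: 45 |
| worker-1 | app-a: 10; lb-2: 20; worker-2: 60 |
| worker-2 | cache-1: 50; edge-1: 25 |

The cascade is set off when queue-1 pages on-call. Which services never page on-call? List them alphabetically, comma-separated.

app-a, app-b, edge-1, queue-2

Round 1 — queue-1 pages on-call (initial).
  app-a: +30 → 30 < 110
  cache-1: +30 → 30 ≥ 30
  lb-2: +85 → 85 ≥ 80
Round 2 — cache-1, lb-2 page on-call.
  app-a: +60 → 90 < 110
  app-b: +60 → 60 < 120
  queue-2: +35 → 35 < 100
  search-2: +75+15 → 90 ≥ 30
  worker-1: +90 → 90 ≥ 70
  worker-2: +95+45 → 140 ≥ 50
Round 3 — search-2, worker-1, worker-2 page on-call.
  app-a: +10 → 100 < 110
  edge-1: +45+25 → 70 < 110
No further pages.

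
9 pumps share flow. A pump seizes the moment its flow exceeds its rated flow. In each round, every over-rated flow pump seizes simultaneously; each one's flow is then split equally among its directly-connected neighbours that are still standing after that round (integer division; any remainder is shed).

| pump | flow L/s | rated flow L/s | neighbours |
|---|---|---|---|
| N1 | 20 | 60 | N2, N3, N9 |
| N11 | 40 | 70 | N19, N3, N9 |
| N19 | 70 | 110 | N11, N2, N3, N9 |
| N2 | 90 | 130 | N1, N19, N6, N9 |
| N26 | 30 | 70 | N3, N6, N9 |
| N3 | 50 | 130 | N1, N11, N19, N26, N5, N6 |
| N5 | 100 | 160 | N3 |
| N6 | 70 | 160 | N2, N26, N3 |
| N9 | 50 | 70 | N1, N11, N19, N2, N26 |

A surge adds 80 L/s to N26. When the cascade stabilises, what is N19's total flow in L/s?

Round 1 — N26 at 110 > 70. N26 seizes.
  N26 sheds 110 L/s to N3, N6, N9: 36 each (2 lost).
    N3: 50+36 = 86 ≤ 130
    N6: 70+36 = 106 ≤ 160
    N9: 50+36 = 86 > 70
Round 2 — N9 seizes.
  N9 sheds 86 L/s to N1, N11, N19, N2: 21 each (2 lost).
    N1: 20+21 = 41 ≤ 60
    N11: 40+21 = 61 ≤ 70
    N19: 70+21 = 91 ≤ 110
    N2: 90+21 = 111 ≤ 130
No further seizures.

91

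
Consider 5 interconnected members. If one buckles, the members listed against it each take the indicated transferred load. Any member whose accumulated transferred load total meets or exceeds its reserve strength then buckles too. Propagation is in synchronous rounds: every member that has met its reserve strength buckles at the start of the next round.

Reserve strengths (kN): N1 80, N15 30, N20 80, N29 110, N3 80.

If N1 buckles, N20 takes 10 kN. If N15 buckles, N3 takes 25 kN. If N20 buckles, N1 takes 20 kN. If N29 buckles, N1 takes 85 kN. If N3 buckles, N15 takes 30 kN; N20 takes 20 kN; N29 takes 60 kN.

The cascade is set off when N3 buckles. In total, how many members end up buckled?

2

Round 1 — N3 buckles (initial).
  N15: +30 → 30 ≥ 30
  N20: +20 → 20 < 80
  N29: +60 → 60 < 110
Round 2 — N15 buckles.
No further bucklings.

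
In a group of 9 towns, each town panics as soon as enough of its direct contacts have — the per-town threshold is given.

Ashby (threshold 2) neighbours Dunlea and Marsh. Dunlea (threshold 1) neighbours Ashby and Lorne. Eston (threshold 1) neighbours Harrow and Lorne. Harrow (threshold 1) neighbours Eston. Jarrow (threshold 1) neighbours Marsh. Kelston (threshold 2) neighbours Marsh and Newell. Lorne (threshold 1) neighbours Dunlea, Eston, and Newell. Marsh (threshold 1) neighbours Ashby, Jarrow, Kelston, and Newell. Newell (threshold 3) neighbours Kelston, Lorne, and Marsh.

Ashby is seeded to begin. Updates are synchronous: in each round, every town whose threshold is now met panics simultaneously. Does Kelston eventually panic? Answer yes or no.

Round 1 — Ashby panics (initial).
Round 2 — checking thresholds:
  Dunlea: 1 of 2 neighbours ≥ 1, panics.
  Marsh: 1 of 4 neighbours ≥ 1, panics.
Round 3 — checking thresholds:
  Jarrow: 1 of 1 neighbours ≥ 1, panics.
  Kelston: 1 of 2 neighbours < 2, holds.
  Lorne: 1 of 3 neighbours ≥ 1, panics.
  Newell: 1 of 3 neighbours < 3, holds.
Round 4 — checking thresholds:
  Eston: 1 of 2 neighbours ≥ 1, panics.
  Kelston: 1 of 2 neighbours < 2, holds.
  Newell: 2 of 3 neighbours < 3, holds.
Round 5 — checking thresholds:
  Harrow: 1 of 1 neighbours ≥ 1, panics.
  Kelston: 1 of 2 neighbours < 2, holds.
  Newell: 2 of 3 neighbours < 3, holds.
Round 6 — no new panics; cascade stops.

no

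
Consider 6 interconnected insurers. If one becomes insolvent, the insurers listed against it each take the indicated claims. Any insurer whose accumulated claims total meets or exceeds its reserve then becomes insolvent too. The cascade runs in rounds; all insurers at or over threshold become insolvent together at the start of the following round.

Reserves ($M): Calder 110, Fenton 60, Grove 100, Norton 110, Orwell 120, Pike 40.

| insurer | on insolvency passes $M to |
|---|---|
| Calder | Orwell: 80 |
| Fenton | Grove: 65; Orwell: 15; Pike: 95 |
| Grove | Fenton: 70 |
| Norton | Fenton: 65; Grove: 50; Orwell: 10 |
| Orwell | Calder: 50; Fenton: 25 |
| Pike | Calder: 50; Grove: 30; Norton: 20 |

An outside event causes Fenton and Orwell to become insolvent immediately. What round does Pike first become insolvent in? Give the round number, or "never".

Round 1 — Fenton, Orwell become insolvent (initial).
  Calder: +50 → 50 < 110
  Grove: +65 → 65 < 100
  Pike: +95 → 95 ≥ 40
Round 2 — Pike becomes insolvent.
  Calder: +50 → 100 < 110
  Grove: +30 → 95 < 100
  Norton: +20 → 20 < 110
No further insolvencies.

2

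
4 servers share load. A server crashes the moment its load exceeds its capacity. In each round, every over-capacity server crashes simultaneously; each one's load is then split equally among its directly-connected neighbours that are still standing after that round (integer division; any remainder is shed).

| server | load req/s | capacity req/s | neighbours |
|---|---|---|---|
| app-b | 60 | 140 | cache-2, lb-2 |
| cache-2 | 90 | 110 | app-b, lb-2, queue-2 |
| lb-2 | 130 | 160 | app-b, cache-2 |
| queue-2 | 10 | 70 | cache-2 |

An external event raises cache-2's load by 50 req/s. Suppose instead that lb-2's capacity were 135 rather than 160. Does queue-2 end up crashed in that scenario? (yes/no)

With lb-2's capacity at 135:
Round 1 — cache-2 at 140 > 110. cache-2 crashes.
  cache-2 sheds 140 req/s to app-b, lb-2, queue-2: 46 each (2 lost).
    app-b: 60+46 = 106 ≤ 140
    lb-2: 130+46 = 176 > 135
    queue-2: 10+46 = 56 ≤ 70
Round 2 — lb-2 crashes.
  lb-2 sheds 176 req/s to app-b: 176 each.
    app-b: 106+176 = 282 > 140
Round 3 — app-b crashes.
  app-b sheds 282 req/s: no online neighbours, lost.
No further crashes.

no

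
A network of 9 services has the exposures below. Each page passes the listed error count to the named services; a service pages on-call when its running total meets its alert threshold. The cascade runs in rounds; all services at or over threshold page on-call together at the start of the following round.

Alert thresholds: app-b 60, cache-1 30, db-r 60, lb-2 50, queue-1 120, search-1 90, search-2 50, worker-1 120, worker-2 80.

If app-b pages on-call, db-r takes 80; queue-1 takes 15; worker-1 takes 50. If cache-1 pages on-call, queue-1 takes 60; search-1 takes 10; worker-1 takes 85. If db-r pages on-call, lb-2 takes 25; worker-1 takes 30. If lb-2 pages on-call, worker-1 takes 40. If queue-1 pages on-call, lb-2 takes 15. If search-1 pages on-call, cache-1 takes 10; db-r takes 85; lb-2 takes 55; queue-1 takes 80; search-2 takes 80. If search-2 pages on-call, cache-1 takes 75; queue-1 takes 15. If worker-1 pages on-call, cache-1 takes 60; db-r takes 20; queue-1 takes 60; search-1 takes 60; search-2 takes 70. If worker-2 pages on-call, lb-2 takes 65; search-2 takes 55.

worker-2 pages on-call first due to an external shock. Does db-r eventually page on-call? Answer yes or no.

Round 1 — worker-2 pages on-call (initial).
  lb-2: +65 → 65 ≥ 50
  search-2: +55 → 55 ≥ 50
Round 2 — lb-2, search-2 page on-call.
  cache-1: +75 → 75 ≥ 30
  queue-1: +15 → 15 < 120
  worker-1: +40 → 40 < 120
Round 3 — cache-1 pages on-call.
  queue-1: +60 → 75 < 120
  search-1: +10 → 10 < 90
  worker-1: +85 → 125 ≥ 120
Round 4 — worker-1 pages on-call.
  db-r: +20 → 20 < 60
  queue-1: +60 → 135 ≥ 120
  search-1: +60 → 70 < 90
Round 5 — queue-1 pages on-call.
No further pages.

no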